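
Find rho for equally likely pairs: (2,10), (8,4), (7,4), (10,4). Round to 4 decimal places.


Cov(X,Y) = -7.1250, Var(X) = 8.6875, Var(Y) = 6.7500
rho = Cov/(sqrt(VarX)*sqrt(VarY)) = -0.9304

-0.9304


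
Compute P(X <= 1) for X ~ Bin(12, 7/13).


P(X<=1) = P(X=0) + P(X=1)
= 2176782336/23298085122481 + 30474952704/23298085122481
= 32651735040/23298085122481

32651735040/23298085122481


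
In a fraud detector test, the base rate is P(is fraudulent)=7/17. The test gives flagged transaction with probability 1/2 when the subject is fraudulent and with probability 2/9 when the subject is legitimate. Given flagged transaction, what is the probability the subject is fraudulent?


P(A) = P(A|B)P(B) + P(A|B')P(B') = 1/2*7/17 + 2/9*10/17 = 103/306
P(B|A) = P(A|B)P(B)/P(A) = (7/34)/(103/306) = 63/103

63/103


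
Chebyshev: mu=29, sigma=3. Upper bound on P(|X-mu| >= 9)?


k = 9/3 = 3
Chebyshev: P(|X-mu| >= k*sigma) <= 1/k^2 = 1/3^2 = 1/9

1/9


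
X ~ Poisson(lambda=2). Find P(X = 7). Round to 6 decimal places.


P(X=7) = e^(-2) * 2^7 / 7!
≈ 0.1353352832 * 128 / 5040
≈ 0.003437

0.003437


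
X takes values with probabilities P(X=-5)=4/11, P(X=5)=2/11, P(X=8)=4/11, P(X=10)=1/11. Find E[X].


E[X] = sum(x * P(x))
= -5*4/11 + 5*2/11 + 8*4/11 + 10*1/11
= 32/11

32/11


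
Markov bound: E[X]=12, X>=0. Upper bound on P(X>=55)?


Markov: P(X >= a) <= E[X]/a
P(X >= 55) <= 12/55

12/55


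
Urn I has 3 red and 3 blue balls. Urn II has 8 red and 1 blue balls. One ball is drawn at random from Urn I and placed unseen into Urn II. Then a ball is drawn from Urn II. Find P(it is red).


P(transfer red) = 3/6 = 1/2; P(transfer blue) = 1/2
If red transferred: Urn II has 9 red of 10, so P(red|red moved) = 9/10
If blue transferred: Urn II has 8 red of 10, so P(red|blue moved) = 4/5
By total probability: P(red) = 1/2*9/10 + 1/2*4/5 = 17/20

17/20


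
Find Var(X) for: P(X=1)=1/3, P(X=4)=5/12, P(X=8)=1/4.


E[X] = 4, E[X^2] = 23
Var(X) = E[X^2] - (E[X])^2 = 23 - (4)^2 = 7

7


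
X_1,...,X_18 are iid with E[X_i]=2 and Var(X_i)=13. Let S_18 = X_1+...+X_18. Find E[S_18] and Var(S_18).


E[S_n] = n*mu = 18*2 = 36
Var(S_n) = n*sigma^2 = 18*13 = 234

E[S_18]=36, Var(S_18)=234


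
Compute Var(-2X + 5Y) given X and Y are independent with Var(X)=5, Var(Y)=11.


Independence => Cov(X,Y)=0
Var(-2X + 5Y) = (-2)^2*Var(X) + 5^2*Var(Y)
= 4*5 + 25*11 = 295

295


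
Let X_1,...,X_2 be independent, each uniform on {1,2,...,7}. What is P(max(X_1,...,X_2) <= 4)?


P(max <= 4) = P(all X_i <= 4) = (P(X_1 <= 4))^2
= (4/7)^2 = 16/49

16/49


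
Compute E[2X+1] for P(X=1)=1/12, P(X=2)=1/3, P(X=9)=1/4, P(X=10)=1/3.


E[2X+1] = sum(g(x)*P(x))
= 3*1/12 + 5*1/3 + 19*1/4 + 21*1/3
= 41/3

41/3


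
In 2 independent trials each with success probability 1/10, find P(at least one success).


P(at least one) = 1 - P(none)
P(none) = (1 - 1/10)^2 = (9/10)^2 = 81/100
P(at least one) = 1 - 81/100 = 19/100

19/100


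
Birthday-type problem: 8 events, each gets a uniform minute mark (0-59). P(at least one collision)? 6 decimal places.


P(all different) = prod((60-i)/60 for i=0..7) = 0.614209
P(at least one match) = 1 - 0.614209 = 0.385791

0.385791


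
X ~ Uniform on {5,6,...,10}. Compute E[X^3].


E[X^3] = (1/6) * sum(x^3 for x=5..10)
= 2925/6 = 975/2

975/2


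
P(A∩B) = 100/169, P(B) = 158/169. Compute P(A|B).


P(A|B) = P(A∩B)/P(B) = (100/169)/(158/169) = 100/158 = 50/79

50/79


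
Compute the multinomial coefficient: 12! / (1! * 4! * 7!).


12! = 479001600
Denominator: 1!=1 * 4!=24 * 7!=5040
Coefficient = 479001600 / 120960 = 3960

3960


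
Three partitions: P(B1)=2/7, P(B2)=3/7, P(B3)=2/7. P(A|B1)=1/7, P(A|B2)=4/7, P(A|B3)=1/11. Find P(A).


P(A) = P(A|B1)P(B1) + P(A|B2)P(B2) + P(A|B3)P(B3)
= 1/7*2/7 + 4/7*3/7 + 1/11*2/7
= 2/49 + 12/49 + 2/77 = 24/77

24/77


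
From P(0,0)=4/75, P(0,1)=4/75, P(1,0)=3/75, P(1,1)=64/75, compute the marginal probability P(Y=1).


P(Y=1) = P(0,1)+P(1,1) = 4/75 + 64/75 = 68/75

68/75


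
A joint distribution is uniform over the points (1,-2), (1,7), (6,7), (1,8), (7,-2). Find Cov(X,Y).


E[X]=16/5, E[Y]=18/5, E[XY]=41/5
Cov(X,Y) = E[XY] - E[X]E[Y] = 41/5 - 16/5*18/5 = -83/25

-83/25


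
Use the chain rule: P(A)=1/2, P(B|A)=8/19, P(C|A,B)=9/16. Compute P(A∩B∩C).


P(A∩B∩C) = P(A) * P(B|A) * P(C|A∩B)
= 1/2 * 8/19 * 9/16
= 4/19 * 9/16 = 9/76

9/76


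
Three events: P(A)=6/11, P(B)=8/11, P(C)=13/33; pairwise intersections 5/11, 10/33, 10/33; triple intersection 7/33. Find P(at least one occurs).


P(A∪B∪C) = P(A)+P(B)+P(C) - P(AB)-P(AC)-P(BC) + P(ABC)
= 6/11+8/11+13/33 - 5/11-10/33-10/33 + 7/33
= 9/11

9/11


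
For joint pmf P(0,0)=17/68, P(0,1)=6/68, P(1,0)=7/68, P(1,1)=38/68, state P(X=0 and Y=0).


Read from table: P(X=0, Y=0) = 17/68 = 1/4

1/4


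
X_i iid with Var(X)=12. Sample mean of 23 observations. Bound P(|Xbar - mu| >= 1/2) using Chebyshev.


Var(Xbar) = Var(X)/n = 12/23
Chebyshev: P(|Xbar-mu| >= 1/2) <= Var(Xbar)/(1/2)^2 = (12/23)/(1/4) = 48/23
Bound exceeds 1, so trivial bound: 1

1


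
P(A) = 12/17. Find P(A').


P(A') = 1 - P(A) = 1 - 12/17 = 5/17

5/17


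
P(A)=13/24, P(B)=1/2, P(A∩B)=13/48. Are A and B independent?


P(A)*P(B) = 13/24*1/2 = 13/48
P(A∩B) = 13/48, which equals P(A)P(B), so independent

Yes, A and B are independent


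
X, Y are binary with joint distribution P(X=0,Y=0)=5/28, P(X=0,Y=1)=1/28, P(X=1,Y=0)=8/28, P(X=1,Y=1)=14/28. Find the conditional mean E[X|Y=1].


P(Y=1) = 15/28
E[X|Y=1] = (0*1 + 1*14)/15 = 14/15

14/15


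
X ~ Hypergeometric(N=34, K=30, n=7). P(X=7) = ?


P(X=7) = C(30,7)*C(4,0) / C(34,7)
= 2035800*1 / 5379616
= 2035800/5379616 = 8775/23188

8775/23188


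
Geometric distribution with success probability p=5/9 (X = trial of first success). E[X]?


For geometric (trials until first success), E[X] = 1/p = 1/(5/9) = 9/5

9/5


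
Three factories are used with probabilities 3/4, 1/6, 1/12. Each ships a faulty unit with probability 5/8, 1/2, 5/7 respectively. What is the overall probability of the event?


P(A) = P(A|B1)P(B1) + P(A|B2)P(B2) + P(A|B3)P(B3)
= 5/8*3/4 + 1/2*1/6 + 5/7*1/12
= 15/32 + 1/12 + 5/84 = 137/224

137/224


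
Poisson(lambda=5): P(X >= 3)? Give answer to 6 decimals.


P(X>=3) = 1 - P(X<=2) = 1 - (e^(-5)*5^0/0! + e^(-5)*5^1/1! + e^(-5)*5^2/2!)
≈ 1 - (0.0067379470 + 0.0336897350 + 0.0842243375)
= 1 - 0.1246520195 = 0.8753479805
≈ 0.875348

0.875348


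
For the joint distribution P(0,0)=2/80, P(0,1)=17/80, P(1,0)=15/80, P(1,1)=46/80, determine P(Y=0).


P(Y=0) = P(0,0)+P(1,0) = 2/80 + 15/80 = 17/80

17/80


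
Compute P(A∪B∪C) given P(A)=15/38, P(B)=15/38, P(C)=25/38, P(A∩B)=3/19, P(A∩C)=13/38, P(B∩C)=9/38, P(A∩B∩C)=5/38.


P(A∪B∪C) = P(A)+P(B)+P(C) - P(AB)-P(AC)-P(BC) + P(ABC)
= 15/38+15/38+25/38 - 3/19-13/38-9/38 + 5/38
= 16/19

16/19


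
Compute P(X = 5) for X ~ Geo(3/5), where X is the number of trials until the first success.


P(X=5) = (1-p)^4 * p = (2/5)^4 * 3/5
= 16/625 * 3/5 = 48/3125

48/3125


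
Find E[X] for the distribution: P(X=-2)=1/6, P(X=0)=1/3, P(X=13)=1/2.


E[X] = sum(x * P(x))
= -2*1/6 + 0*1/3 + 13*1/2
= 37/6

37/6


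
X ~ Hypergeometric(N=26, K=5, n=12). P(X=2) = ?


P(X=2) = C(5,2)*C(21,10) / C(26,12)
= 10*352716 / 9657700
= 3527160/9657700 = 42/115

42/115


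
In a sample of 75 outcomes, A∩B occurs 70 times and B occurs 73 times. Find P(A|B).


P(A|B) = P(A∩B)/P(B) = (70/75)/(73/75) = 70/73

70/73


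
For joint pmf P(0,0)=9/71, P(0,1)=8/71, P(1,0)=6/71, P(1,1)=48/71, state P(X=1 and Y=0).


Read from table: P(X=1, Y=0) = 6/71

6/71


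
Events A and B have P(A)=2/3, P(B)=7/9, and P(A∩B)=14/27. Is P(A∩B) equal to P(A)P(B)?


P(A)*P(B) = 2/3*7/9 = 14/27
P(A∩B) = 14/27, which equals P(A)P(B), so independent

Yes, A and B are independent


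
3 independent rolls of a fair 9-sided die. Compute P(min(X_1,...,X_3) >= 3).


P(min >= 3) = P(all X_i >= 3) = (P(X_1 >= 3))^3
= (7/9)^3 = 343/729

343/729


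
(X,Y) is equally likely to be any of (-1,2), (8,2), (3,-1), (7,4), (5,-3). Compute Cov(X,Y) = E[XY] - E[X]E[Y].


E[X]=22/5, E[Y]=4/5, E[XY]=24/5
Cov(X,Y) = E[XY] - E[X]E[Y] = 24/5 - 22/5*4/5 = 32/25

32/25


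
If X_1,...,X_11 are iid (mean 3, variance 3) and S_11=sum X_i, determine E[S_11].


E[S_n] = n*E[X_1] = 11*3 = 33

33


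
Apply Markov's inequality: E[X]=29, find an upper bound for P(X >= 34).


Markov: P(X >= a) <= E[X]/a
P(X >= 34) <= 29/34

29/34


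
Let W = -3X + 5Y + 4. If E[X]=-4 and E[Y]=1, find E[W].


E[-3X + 5Y + 4] = -3*E[X] + 5*E[Y] + 4
= (-3)*(-4) + (5)*(1) + (4)
= 12 + 5 + 4 = 21

21


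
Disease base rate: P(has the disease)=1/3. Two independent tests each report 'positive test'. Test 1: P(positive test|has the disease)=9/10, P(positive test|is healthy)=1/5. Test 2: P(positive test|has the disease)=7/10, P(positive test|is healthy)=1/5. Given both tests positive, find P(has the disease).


After test 1: P(+) = 9/10*1/3 + 1/5*2/3 = 13/30
P(B|+) = (3/10)/(13/30) = 9/13
After test 2 (use post1 as new prior): P(+) = 7/10*9/13 + 1/5*4/13 = 71/130
P(B|+,+) = (63/130)/(71/130) = 63/71

63/71


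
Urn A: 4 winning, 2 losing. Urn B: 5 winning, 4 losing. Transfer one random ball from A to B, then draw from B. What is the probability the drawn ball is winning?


P(transfer winning) = 4/6 = 2/3; P(transfer losing) = 1/3
If winning transferred: Urn II has 6 winning of 10, so P(winning|winning moved) = 3/5
If losing transferred: Urn II has 5 winning of 10, so P(winning|losing moved) = 1/2
By total probability: P(winning) = 2/3*3/5 + 1/3*1/2 = 17/30

17/30


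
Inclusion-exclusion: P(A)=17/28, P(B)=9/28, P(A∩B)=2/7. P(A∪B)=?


P(A∪B) = P(A) + P(B) - P(A∩B)
= 17/28 + 9/28 - 2/7 = 9/14

9/14


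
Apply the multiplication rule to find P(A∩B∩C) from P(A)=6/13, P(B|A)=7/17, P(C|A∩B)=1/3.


P(A∩B∩C) = P(A) * P(B|A) * P(C|A∩B)
= 6/13 * 7/17 * 1/3
= 42/221 * 1/3 = 14/221

14/221


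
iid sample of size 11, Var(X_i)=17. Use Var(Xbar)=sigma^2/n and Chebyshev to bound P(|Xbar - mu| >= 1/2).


Var(Xbar) = Var(X)/n = 17/11
Chebyshev: P(|Xbar-mu| >= 1/2) <= Var(Xbar)/(1/2)^2 = (17/11)/(1/4) = 68/11
Bound exceeds 1, so trivial bound: 1

1


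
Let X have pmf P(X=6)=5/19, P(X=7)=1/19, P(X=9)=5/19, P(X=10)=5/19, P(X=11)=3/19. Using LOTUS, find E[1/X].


E[1/X] = sum(g(x)*P(x))
= 1/6*5/19 + 1/7*1/19 + 1/9*5/19 + 1/10*5/19 + 1/11*3/19
= 1597/13167

1597/13167


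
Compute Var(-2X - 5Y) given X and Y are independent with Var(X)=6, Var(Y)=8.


Independence => Cov(X,Y)=0
Var(-2X - 5Y) = (-2)^2*Var(X) + (-5)^2*Var(Y)
= 4*6 + 25*8 = 224

224


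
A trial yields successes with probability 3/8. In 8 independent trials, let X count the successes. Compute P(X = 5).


P(X=5) = C(8,5) * p^5 * (1-p)^3
= 56 * 243/32768 * 125/512
= 212625/2097152

212625/2097152


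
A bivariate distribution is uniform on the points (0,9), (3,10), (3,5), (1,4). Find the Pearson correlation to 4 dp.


Cov(X,Y) = 0.0000, Var(X) = 1.6875, Var(Y) = 6.5000
rho = Cov/(sqrt(VarX)*sqrt(VarY)) = 0.0000

0.0000


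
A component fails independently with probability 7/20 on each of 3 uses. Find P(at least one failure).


P(at least one) = 1 - P(none)
P(none) = (1 - 7/20)^3 = (13/20)^3 = 2197/8000
P(at least one) = 1 - 2197/8000 = 5803/8000

5803/8000


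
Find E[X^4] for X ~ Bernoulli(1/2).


For Bernoulli: X in {0,1}
E[X^4] = 0^4*(1-1/2) + 1^4*1/2 = 1/2

1/2


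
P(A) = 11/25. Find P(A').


P(A') = 1 - P(A) = 1 - 11/25 = 14/25

14/25


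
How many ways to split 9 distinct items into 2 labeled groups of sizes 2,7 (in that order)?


9! = 362880
Denominator: 2!=2 * 7!=5040
Coefficient = 362880 / 10080 = 36

36


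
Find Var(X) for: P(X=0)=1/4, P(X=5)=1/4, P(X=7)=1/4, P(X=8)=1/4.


E[X] = 5, E[X^2] = 69/2
Var(X) = E[X^2] - (E[X])^2 = 69/2 - (5)^2 = 19/2

19/2


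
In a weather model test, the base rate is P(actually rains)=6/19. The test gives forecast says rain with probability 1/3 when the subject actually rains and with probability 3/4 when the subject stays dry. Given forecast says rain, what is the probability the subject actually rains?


P(A) = P(A|B)P(B) + P(A|B')P(B') = 1/3*6/19 + 3/4*13/19 = 47/76
P(B|A) = P(A|B)P(B)/P(A) = (2/19)/(47/76) = 8/47

8/47


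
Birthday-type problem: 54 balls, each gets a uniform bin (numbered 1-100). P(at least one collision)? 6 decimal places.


P(all different) = prod((100-i)/100 for i=0..53) = 0.000000
P(at least one match) = 1 - 0.000000 = 1.000000

1.000000


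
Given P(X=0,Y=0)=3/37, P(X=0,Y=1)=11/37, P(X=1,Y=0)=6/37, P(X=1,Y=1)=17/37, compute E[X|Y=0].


P(Y=0) = 9/37
E[X|Y=0] = (0*3 + 1*6)/9 = 6/9 = 2/3

2/3


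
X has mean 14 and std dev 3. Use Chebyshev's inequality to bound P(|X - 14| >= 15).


k = 15/3 = 5
Chebyshev: P(|X-mu| >= k*sigma) <= 1/k^2 = 1/5^2 = 1/25

1/25


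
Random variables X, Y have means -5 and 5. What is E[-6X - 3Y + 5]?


E[-6X - 3Y + 5] = -6*E[X] - 3*E[Y] + 5
= (-6)*(-5) + (-3)*(5) + (5)
= 30 - 15 + 5 = 20

20


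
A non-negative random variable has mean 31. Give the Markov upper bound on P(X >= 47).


Markov: P(X >= a) <= E[X]/a
P(X >= 47) <= 31/47

31/47


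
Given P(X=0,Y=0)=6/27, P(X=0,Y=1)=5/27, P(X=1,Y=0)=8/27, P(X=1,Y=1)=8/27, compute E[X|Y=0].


P(Y=0) = 14/27
E[X|Y=0] = (0*6 + 1*8)/14 = 8/14 = 4/7

4/7


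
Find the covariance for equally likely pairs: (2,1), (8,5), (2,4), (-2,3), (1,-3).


E[X]=11/5, E[Y]=2, E[XY]=41/5
Cov(X,Y) = E[XY] - E[X]E[Y] = 41/5 - 11/5*2 = 19/5

19/5


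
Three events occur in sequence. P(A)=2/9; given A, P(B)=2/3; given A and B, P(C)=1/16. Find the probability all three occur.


P(A∩B∩C) = P(A) * P(B|A) * P(C|A∩B)
= 2/9 * 2/3 * 1/16
= 4/27 * 1/16 = 1/108

1/108


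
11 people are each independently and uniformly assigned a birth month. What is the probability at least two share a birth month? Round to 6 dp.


P(all different) = prod((12-i)/12 for i=0..10) = 0.000645
P(at least one match) = 1 - 0.000645 = 0.999355

0.999355


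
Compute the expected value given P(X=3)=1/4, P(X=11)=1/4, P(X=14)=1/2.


E[X] = sum(x * P(x))
= 3*1/4 + 11*1/4 + 14*1/2
= 21/2

21/2


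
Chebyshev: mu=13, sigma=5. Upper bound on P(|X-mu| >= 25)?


k = 25/5 = 5
Chebyshev: P(|X-mu| >= k*sigma) <= 1/k^2 = 1/5^2 = 1/25

1/25


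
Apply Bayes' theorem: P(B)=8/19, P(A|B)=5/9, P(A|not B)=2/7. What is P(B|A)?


P(A) = P(A|B)P(B) + P(A|B')P(B') = 5/9*8/19 + 2/7*11/19 = 478/1197
P(B|A) = P(A|B)P(B)/P(A) = (40/171)/(478/1197) = 140/239

140/239


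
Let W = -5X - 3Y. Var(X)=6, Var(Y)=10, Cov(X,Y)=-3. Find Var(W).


Var(-5X - 3Y) = (-5)^2*Var(X) + (-3)^2*Var(Y) + 2*(-5)*(-3)*Cov(X,Y)
= 25*6 + 9*10 + 30*(-3)
= 150 + 90 - 90 = 150

150


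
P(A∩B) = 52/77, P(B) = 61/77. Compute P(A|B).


P(A|B) = P(A∩B)/P(B) = (52/77)/(61/77) = 52/61

52/61


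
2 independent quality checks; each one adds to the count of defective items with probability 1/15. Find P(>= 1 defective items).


P(at least one) = 1 - P(none)
P(none) = (1 - 1/15)^2 = (14/15)^2 = 196/225
P(at least one) = 1 - 196/225 = 29/225

29/225


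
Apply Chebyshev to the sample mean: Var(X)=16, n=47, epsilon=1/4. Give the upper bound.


Var(Xbar) = Var(X)/n = 16/47
Chebyshev: P(|Xbar-mu| >= 1/4) <= Var(Xbar)/(1/4)^2 = (16/47)/(1/16) = 256/47
Bound exceeds 1, so trivial bound: 1

1


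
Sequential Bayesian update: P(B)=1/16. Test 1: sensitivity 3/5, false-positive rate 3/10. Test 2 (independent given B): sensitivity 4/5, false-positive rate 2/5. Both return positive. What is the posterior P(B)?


After test 1: P(+) = 3/5*1/16 + 3/10*15/16 = 51/160
P(B|+) = (3/80)/(51/160) = 2/17
After test 2 (use post1 as new prior): P(+) = 4/5*2/17 + 2/5*15/17 = 38/85
P(B|+,+) = (8/85)/(38/85) = 4/19

4/19


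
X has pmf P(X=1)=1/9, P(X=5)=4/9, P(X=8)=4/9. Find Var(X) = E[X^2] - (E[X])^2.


E[X] = 53/9, E[X^2] = 119/3
Var(X) = E[X^2] - (E[X])^2 = 119/3 - (53/9)^2 = 404/81

404/81


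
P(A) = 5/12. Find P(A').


P(A') = 1 - P(A) = 1 - 5/12 = 7/12

7/12


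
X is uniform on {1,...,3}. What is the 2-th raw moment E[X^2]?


E[X^2] = (1/3) * sum(x^2 for x=1..3)
= 14/3

14/3


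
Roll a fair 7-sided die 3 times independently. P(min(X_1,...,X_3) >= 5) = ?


P(min >= 5) = P(all X_i >= 5) = (P(X_1 >= 5))^3
= (3/7)^3 = 27/343

27/343


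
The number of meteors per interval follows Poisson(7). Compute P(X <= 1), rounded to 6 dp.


P(X<=1) = e^(-7)*7^0/0! + e^(-7)*7^1/1!
≈ 0.0009118820 + 0.0063831738
= 0.0072950558
≈ 0.007295

0.007295


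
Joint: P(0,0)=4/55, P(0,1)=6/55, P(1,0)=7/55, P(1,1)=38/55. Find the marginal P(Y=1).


P(Y=1) = P(0,1)+P(1,1) = 6/55 + 38/55 = 44/55 = 4/5

4/5


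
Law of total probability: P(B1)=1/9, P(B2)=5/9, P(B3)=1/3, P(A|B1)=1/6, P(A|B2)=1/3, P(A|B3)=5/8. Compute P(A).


P(A) = P(A|B1)P(B1) + P(A|B2)P(B2) + P(A|B3)P(B3)
= 1/6*1/9 + 1/3*5/9 + 5/8*1/3
= 1/54 + 5/27 + 5/24 = 89/216

89/216


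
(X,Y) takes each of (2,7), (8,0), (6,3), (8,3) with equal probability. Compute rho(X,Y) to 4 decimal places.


Cov(X,Y) = -5.5000, Var(X) = 6.0000, Var(Y) = 6.1875
rho = Cov/(sqrt(VarX)*sqrt(VarY)) = -0.9027

-0.9027


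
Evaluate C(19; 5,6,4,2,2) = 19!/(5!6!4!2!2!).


19! = 121645100408832000
Denominator: 5!=120 * 6!=720 * 4!=24 * 2!=2 * 2!=2
Coefficient = 121645100408832000 / 8294400 = 14665931280

14665931280


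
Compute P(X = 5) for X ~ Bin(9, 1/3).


P(X=5) = C(9,5) * p^5 * (1-p)^4
= 126 * 1/243 * 16/81
= 224/2187

224/2187


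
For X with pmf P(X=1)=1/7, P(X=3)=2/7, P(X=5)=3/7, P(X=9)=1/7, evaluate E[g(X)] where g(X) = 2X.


E[2X] = sum(g(x)*P(x))
= 2*1/7 + 6*2/7 + 10*3/7 + 18*1/7
= 62/7

62/7


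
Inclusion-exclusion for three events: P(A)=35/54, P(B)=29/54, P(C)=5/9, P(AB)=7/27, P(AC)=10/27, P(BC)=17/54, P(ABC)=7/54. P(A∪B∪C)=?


P(A∪B∪C) = P(A)+P(B)+P(C) - P(AB)-P(AC)-P(BC) + P(ABC)
= 35/54+29/54+5/9 - 7/27-10/27-17/54 + 7/54
= 25/27

25/27


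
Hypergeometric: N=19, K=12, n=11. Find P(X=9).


P(X=9) = C(12,9)*C(7,2) / C(19,11)
= 220*21 / 75582
= 4620/75582 = 770/12597

770/12597


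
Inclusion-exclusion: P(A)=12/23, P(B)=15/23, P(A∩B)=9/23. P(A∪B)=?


P(A∪B) = P(A) + P(B) - P(A∩B)
= 12/23 + 15/23 - 9/23 = 18/23

18/23


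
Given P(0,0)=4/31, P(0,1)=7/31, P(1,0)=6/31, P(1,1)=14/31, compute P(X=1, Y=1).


Read from table: P(X=1, Y=1) = 14/31

14/31


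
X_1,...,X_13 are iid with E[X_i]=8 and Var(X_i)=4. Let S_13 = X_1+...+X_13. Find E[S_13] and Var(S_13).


E[S_n] = n*mu = 13*8 = 104
Var(S_n) = n*sigma^2 = 13*4 = 52

E[S_13]=104, Var(S_13)=52


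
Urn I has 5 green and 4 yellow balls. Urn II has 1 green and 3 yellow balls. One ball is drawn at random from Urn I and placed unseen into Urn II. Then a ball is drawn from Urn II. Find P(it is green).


P(transfer green) = 5/9; P(transfer yellow) = 4/9
If green transferred: Urn II has 2 green of 5, so P(green|green moved) = 2/5
If yellow transferred: Urn II has 1 green of 5, so P(green|yellow moved) = 1/5
By total probability: P(green) = 5/9*2/5 + 4/9*1/5 = 14/45

14/45


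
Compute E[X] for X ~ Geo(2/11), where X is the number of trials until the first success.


For geometric (trials until first success), E[X] = 1/p = 1/(2/11) = 11/2

11/2


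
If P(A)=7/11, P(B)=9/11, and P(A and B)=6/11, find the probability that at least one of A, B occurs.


P(A∪B) = P(A) + P(B) - P(A∩B)
= 7/11 + 9/11 - 6/11 = 10/11

10/11


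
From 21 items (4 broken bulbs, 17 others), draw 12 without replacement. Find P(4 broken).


P(X=4) = C(4,4)*C(17,8) / C(21,12)
= 1*24310 / 293930
= 24310/293930 = 11/133

11/133


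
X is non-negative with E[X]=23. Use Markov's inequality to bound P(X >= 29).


Markov: P(X >= a) <= E[X]/a
P(X >= 29) <= 23/29

23/29


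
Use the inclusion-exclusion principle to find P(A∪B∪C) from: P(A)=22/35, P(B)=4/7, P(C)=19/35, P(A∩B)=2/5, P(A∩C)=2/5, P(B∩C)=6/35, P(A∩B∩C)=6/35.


P(A∪B∪C) = P(A)+P(B)+P(C) - P(AB)-P(AC)-P(BC) + P(ABC)
= 22/35+4/7+19/35 - 2/5-2/5-6/35 + 6/35
= 33/35

33/35


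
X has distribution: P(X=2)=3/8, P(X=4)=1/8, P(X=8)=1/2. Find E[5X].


E[5X] = sum(g(x)*P(x))
= 10*3/8 + 20*1/8 + 40*1/2
= 105/4

105/4


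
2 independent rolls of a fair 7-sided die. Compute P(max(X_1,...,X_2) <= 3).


P(max <= 3) = P(all X_i <= 3) = (P(X_1 <= 3))^2
= (3/7)^2 = 9/49

9/49


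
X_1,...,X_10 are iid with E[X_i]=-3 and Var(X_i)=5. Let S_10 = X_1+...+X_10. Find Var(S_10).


By independence, Var(S_n) = n*Var(X_1) = 10*5 = 50

50


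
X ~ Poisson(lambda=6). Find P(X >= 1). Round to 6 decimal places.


P(X>=1) = 1 - P(X<=0) = 1 - (e^(-6)*6^0/0!)
≈ 1 - 0.0024787522 = 0.9975212478
≈ 0.997521

0.997521


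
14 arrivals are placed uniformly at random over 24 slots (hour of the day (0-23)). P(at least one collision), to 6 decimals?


P(all different) = prod((24-i)/24 for i=0..13) = 0.008128
P(at least one match) = 1 - 0.008128 = 0.991872

0.991872


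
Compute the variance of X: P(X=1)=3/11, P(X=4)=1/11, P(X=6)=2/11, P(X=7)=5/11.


E[X] = 54/11, E[X^2] = 336/11
Var(X) = E[X^2] - (E[X])^2 = 336/11 - (54/11)^2 = 780/121

780/121


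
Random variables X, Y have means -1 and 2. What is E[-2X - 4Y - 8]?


E[-2X - 4Y - 8] = -2*E[X] - 4*E[Y] - 8
= (-2)*(-1) + (-4)*(2) + (-8)
= 2 - 8 - 8 = -14

-14


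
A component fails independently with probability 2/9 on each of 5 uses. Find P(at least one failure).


P(at least one) = 1 - P(none)
P(none) = (1 - 2/9)^5 = (7/9)^5 = 16807/59049
P(at least one) = 1 - 16807/59049 = 42242/59049

42242/59049


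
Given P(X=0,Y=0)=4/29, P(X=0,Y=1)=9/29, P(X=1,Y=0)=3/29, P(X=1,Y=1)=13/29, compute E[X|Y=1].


P(Y=1) = 22/29
E[X|Y=1] = (0*9 + 1*13)/22 = 13/22

13/22


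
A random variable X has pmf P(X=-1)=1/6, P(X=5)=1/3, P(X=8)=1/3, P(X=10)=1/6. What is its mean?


E[X] = sum(x * P(x))
= -1*1/6 + 5*1/3 + 8*1/3 + 10*1/6
= 35/6

35/6


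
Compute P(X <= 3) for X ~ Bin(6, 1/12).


P(X<=3) = P(X=0) + P(X=1) + P(X=2) + P(X=3)
= 1771561/2985984 + 161051/497664 + 73205/995328 + 6655/746496
= 1492051/1492992

1492051/1492992


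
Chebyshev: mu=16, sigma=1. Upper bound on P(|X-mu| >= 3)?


k = 3/1 = 3
Chebyshev: P(|X-mu| >= k*sigma) <= 1/k^2 = 1/3^2 = 1/9

1/9


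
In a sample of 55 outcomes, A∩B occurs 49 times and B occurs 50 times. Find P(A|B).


P(A|B) = P(A∩B)/P(B) = (49/55)/(50/55) = 49/50

49/50


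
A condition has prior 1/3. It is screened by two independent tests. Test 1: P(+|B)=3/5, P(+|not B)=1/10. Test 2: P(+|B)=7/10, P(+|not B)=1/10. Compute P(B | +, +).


After test 1: P(+) = 3/5*1/3 + 1/10*2/3 = 4/15
P(B|+) = (1/5)/(4/15) = 3/4
After test 2 (use post1 as new prior): P(+) = 7/10*3/4 + 1/10*1/4 = 11/20
P(B|+,+) = (21/40)/(11/20) = 21/22

21/22


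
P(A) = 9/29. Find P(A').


P(A') = 1 - P(A) = 1 - 9/29 = 20/29

20/29


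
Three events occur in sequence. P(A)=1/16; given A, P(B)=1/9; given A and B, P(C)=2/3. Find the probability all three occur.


P(A∩B∩C) = P(A) * P(B|A) * P(C|A∩B)
= 1/16 * 1/9 * 2/3
= 1/144 * 2/3 = 1/216

1/216


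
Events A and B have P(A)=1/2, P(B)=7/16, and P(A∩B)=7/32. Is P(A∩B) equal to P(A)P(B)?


P(A)*P(B) = 1/2*7/16 = 7/32
P(A∩B) = 7/32, which equals P(A)P(B), so independent

Yes, A and B are independent


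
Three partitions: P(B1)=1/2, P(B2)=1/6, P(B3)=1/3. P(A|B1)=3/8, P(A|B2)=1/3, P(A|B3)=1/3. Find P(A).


P(A) = P(A|B1)P(B1) + P(A|B2)P(B2) + P(A|B3)P(B3)
= 3/8*1/2 + 1/3*1/6 + 1/3*1/3
= 3/16 + 1/18 + 1/9 = 17/48

17/48


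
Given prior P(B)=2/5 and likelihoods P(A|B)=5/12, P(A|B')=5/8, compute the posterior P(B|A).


P(A) = P(A|B)P(B) + P(A|B')P(B') = 5/12*2/5 + 5/8*3/5 = 13/24
P(B|A) = P(A|B)P(B)/P(A) = (1/6)/(13/24) = 4/13

4/13


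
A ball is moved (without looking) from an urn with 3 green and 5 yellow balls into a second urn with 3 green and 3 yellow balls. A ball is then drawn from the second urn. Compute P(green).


P(transfer green) = 3/8; P(transfer yellow) = 5/8
If green transferred: Urn II has 4 green of 7, so P(green|green moved) = 4/7
If yellow transferred: Urn II has 3 green of 7, so P(green|yellow moved) = 3/7
By total probability: P(green) = 3/8*4/7 + 5/8*3/7 = 27/56

27/56


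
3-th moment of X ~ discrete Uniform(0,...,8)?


E[X^3] = (1/9) * sum(x^3 for x=0..8)
= 1296/9 = 144

144


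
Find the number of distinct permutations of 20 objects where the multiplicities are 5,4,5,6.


20! = 2432902008176640000
Denominator: 5!=120 * 4!=24 * 5!=120 * 6!=720
Coefficient = 2432902008176640000 / 248832000 = 9777287520

9777287520


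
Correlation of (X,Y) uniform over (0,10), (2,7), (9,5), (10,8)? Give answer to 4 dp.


Cov(X,Y) = -4.6250, Var(X) = 18.6875, Var(Y) = 3.2500
rho = Cov/(sqrt(VarX)*sqrt(VarY)) = -0.5935

-0.5935


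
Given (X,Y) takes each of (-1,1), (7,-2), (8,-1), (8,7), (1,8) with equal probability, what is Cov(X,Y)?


E[X]=23/5, E[Y]=13/5, E[XY]=41/5
Cov(X,Y) = E[XY] - E[X]E[Y] = 41/5 - 23/5*13/5 = -94/25

-94/25


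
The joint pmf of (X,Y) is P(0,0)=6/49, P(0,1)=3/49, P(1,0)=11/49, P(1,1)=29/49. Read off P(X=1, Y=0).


Read from table: P(X=1, Y=0) = 11/49

11/49


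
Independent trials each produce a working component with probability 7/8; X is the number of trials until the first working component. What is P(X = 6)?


P(X=6) = (1-p)^5 * p = (1/8)^5 * 7/8
= 1/32768 * 7/8 = 7/262144

7/262144


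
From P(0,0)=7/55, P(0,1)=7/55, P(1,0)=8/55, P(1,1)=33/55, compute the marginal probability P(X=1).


P(X=1) = P(1,0)+P(1,1) = 8/55 + 33/55 = 41/55

41/55


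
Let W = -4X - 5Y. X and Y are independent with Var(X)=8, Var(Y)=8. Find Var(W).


Independence => Cov(X,Y)=0
Var(-4X - 5Y) = (-4)^2*Var(X) + (-5)^2*Var(Y)
= 16*8 + 25*8 = 328

328


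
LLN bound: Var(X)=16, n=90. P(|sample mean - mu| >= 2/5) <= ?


Var(Xbar) = Var(X)/n = 16/90
Chebyshev: P(|Xbar-mu| >= 2/5) <= Var(Xbar)/(2/5)^2 = (8/45)/(4/25) = 10/9
Bound exceeds 1, so trivial bound: 1

1


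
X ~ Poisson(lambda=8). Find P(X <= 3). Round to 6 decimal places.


P(X<=3) = e^(-8)*8^0/0! + e^(-8)*8^1/1! + e^(-8)*8^2/2! + e^(-8)*8^3/3!
≈ 0.0003354626 + 0.0026837010 + 0.0107348041 + 0.0286261442
= 0.0423801119
≈ 0.042380

0.042380


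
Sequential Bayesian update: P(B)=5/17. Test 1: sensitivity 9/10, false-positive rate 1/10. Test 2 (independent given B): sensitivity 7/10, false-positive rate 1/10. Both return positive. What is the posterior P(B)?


After test 1: P(+) = 9/10*5/17 + 1/10*12/17 = 57/170
P(B|+) = (9/34)/(57/170) = 15/19
After test 2 (use post1 as new prior): P(+) = 7/10*15/19 + 1/10*4/19 = 109/190
P(B|+,+) = (21/38)/(109/190) = 105/109

105/109


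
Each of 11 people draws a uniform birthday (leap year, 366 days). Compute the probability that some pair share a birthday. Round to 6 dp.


P(all different) = prod((366-i)/366 for i=0..10) = 0.859219
P(at least one match) = 1 - 0.859219 = 0.140781

0.140781


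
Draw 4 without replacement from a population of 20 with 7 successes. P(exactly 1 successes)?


P(X=1) = C(7,1)*C(13,3) / C(20,4)
= 7*286 / 4845
= 2002/4845

2002/4845


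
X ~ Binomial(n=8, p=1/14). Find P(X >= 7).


P(X>=7) = P(X=7) + P(X=8)
= 13/184473632 + 1/1475789056
= 15/210827008

15/210827008


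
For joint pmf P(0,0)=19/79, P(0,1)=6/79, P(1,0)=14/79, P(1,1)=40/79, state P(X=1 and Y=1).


Read from table: P(X=1, Y=1) = 40/79

40/79


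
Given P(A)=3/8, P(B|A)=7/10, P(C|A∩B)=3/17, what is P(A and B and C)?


P(A∩B∩C) = P(A) * P(B|A) * P(C|A∩B)
= 3/8 * 7/10 * 3/17
= 21/80 * 3/17 = 63/1360

63/1360


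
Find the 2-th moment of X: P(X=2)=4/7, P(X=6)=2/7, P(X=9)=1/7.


E[X^2] = sum(x^2 * P(x))
= 4*4/7 + 36*2/7 + 81*1/7
= 169/7

169/7


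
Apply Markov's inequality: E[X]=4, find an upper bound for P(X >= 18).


Markov: P(X >= a) <= E[X]/a
P(X >= 18) <= 4/18 = 2/9

2/9


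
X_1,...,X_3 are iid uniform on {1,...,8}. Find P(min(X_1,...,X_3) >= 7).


P(min >= 7) = P(all X_i >= 7) = (P(X_1 >= 7))^3
= (2/8)^3 = (1/4)^3 = 1/64

1/64


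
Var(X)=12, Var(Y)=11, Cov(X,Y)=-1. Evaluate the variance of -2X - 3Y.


Var(-2X - 3Y) = (-2)^2*Var(X) + (-3)^2*Var(Y) + 2*(-2)*(-3)*Cov(X,Y)
= 4*12 + 9*11 + 12*(-1)
= 48 + 99 - 12 = 135

135


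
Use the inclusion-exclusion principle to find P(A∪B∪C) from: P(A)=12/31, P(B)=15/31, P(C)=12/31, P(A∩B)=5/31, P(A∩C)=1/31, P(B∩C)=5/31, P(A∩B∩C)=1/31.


P(A∪B∪C) = P(A)+P(B)+P(C) - P(AB)-P(AC)-P(BC) + P(ABC)
= 12/31+15/31+12/31 - 5/31-1/31-5/31 + 1/31
= 29/31

29/31


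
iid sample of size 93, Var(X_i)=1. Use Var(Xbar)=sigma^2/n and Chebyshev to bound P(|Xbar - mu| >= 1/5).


Var(Xbar) = Var(X)/n = 1/93
Chebyshev: P(|Xbar-mu| >= 1/5) <= Var(Xbar)/(1/5)^2 = (1/93)/(1/25) = 25/93

25/93


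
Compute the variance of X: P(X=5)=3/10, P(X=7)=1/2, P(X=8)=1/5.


E[X] = 33/5, E[X^2] = 224/5
Var(X) = E[X^2] - (E[X])^2 = 224/5 - (33/5)^2 = 31/25

31/25


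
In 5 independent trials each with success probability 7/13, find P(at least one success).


P(at least one) = 1 - P(none)
P(none) = (1 - 7/13)^5 = (6/13)^5 = 7776/371293
P(at least one) = 1 - 7776/371293 = 363517/371293

363517/371293


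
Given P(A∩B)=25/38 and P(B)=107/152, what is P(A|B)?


P(A|B) = P(A∩B)/P(B) = (100/152)/(107/152) = 100/107

100/107


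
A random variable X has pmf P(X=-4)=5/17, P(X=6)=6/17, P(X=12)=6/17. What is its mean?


E[X] = sum(x * P(x))
= -4*5/17 + 6*6/17 + 12*6/17
= 88/17

88/17


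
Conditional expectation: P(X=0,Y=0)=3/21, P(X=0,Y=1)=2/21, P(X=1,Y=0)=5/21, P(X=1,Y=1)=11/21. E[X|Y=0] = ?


P(Y=0) = 8/21
E[X|Y=0] = (0*3 + 1*5)/8 = 5/8

5/8


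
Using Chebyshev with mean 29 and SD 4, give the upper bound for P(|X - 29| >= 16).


k = 16/4 = 4
Chebyshev: P(|X-mu| >= k*sigma) <= 1/k^2 = 1/4^2 = 1/16

1/16


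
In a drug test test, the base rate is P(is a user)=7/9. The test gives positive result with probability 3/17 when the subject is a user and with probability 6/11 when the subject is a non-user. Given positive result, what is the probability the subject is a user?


P(A) = P(A|B)P(B) + P(A|B')P(B') = 3/17*7/9 + 6/11*2/9 = 145/561
P(B|A) = P(A|B)P(B)/P(A) = (7/51)/(145/561) = 77/145

77/145


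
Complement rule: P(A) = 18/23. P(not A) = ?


P(A') = 1 - P(A) = 1 - 18/23 = 5/23

5/23


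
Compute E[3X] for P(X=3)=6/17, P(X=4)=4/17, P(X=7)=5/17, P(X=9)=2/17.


E[3X] = sum(g(x)*P(x))
= 9*6/17 + 12*4/17 + 21*5/17 + 27*2/17
= 261/17

261/17


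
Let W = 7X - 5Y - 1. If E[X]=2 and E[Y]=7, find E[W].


E[7X - 5Y - 1] = 7*E[X] - 5*E[Y] - 1
= (7)*(2) + (-5)*(7) + (-1)
= 14 - 35 - 1 = -22

-22


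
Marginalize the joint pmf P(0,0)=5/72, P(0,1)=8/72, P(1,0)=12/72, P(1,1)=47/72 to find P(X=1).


P(X=1) = P(1,0)+P(1,1) = 12/72 + 47/72 = 59/72

59/72


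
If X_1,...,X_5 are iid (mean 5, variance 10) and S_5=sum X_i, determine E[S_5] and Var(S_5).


E[S_n] = n*mu = 5*5 = 25
Var(S_n) = n*sigma^2 = 5*10 = 50

E[S_5]=25, Var(S_5)=50


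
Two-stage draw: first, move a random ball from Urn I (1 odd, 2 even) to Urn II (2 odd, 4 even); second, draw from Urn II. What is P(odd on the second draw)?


P(transfer odd) = 1/3; P(transfer even) = 2/3
If odd transferred: Urn II has 3 odd of 7, so P(odd|odd moved) = 3/7
If even transferred: Urn II has 2 odd of 7, so P(odd|even moved) = 2/7
By total probability: P(odd) = 1/3*3/7 + 2/3*2/7 = 1/3

1/3


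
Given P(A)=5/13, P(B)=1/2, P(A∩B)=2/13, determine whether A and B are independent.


P(A)*P(B) = 5/13*1/2 = 5/26
P(A∩B) = 2/13 != 5/26, so not independent

No, A and B are not independent


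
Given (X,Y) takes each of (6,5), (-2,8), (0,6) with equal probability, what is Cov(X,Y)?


E[X]=4/3, E[Y]=19/3, E[XY]=14/3
Cov(X,Y) = E[XY] - E[X]E[Y] = 14/3 - 4/3*19/3 = -34/9

-34/9


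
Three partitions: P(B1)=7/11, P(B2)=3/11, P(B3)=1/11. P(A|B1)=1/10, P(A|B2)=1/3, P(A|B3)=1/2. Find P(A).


P(A) = P(A|B1)P(B1) + P(A|B2)P(B2) + P(A|B3)P(B3)
= 1/10*7/11 + 1/3*3/11 + 1/2*1/11
= 7/110 + 1/11 + 1/22 = 1/5

1/5


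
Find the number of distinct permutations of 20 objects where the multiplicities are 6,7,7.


20! = 2432902008176640000
Denominator: 6!=720 * 7!=5040 * 7!=5040
Coefficient = 2432902008176640000 / 18289152000 = 133024320

133024320


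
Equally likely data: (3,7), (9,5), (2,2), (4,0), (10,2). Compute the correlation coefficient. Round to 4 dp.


Cov(X,Y) = 0.0800, Var(X) = 10.6400, Var(Y) = 6.1600
rho = Cov/(sqrt(VarX)*sqrt(VarY)) = 0.0099

0.0099


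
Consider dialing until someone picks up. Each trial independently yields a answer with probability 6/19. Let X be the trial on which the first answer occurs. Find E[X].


For geometric (trials until first success), E[X] = 1/p = 1/(6/19) = 19/6

19/6


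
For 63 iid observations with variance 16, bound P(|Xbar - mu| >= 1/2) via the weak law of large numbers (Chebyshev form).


Var(Xbar) = Var(X)/n = 16/63
Chebyshev: P(|Xbar-mu| >= 1/2) <= Var(Xbar)/(1/2)^2 = (16/63)/(1/4) = 64/63
Bound exceeds 1, so trivial bound: 1

1


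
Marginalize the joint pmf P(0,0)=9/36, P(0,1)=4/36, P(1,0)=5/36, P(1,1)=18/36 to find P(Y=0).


P(Y=0) = P(0,0)+P(1,0) = 9/36 + 5/36 = 14/36 = 7/18

7/18


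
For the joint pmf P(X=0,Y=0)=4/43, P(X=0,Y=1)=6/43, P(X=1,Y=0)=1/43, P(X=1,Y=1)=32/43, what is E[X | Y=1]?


P(Y=1) = 38/43
E[X|Y=1] = (0*6 + 1*32)/38 = 32/38 = 16/19

16/19


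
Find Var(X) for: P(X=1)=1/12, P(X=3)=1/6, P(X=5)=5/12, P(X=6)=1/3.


E[X] = 14/3, E[X^2] = 24
Var(X) = E[X^2] - (E[X])^2 = 24 - (14/3)^2 = 20/9

20/9


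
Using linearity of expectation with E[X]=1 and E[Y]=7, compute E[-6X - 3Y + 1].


E[-6X - 3Y + 1] = -6*E[X] - 3*E[Y] + 1
= (-6)*(1) + (-3)*(7) + (1)
= -6 - 21 + 1 = -26

-26


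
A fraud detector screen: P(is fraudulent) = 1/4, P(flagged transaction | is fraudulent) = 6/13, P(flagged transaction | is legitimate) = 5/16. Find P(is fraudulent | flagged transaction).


P(A) = P(A|B)P(B) + P(A|B')P(B') = 6/13*1/4 + 5/16*3/4 = 291/832
P(B|A) = P(A|B)P(B)/P(A) = (3/26)/(291/832) = 32/97

32/97


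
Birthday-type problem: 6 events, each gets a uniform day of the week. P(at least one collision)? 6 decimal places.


P(all different) = prod((7-i)/7 for i=0..5) = 0.042839
P(at least one match) = 1 - 0.042839 = 0.957161

0.957161


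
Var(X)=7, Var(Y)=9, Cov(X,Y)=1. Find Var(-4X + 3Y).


Var(-4X + 3Y) = (-4)^2*Var(X) + 3^2*Var(Y) + 2*(-4)*3*Cov(X,Y)
= 16*7 + 9*9 - 24*1
= 112 + 81 - 24 = 169

169


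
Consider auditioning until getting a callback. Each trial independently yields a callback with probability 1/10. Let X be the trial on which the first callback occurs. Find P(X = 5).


P(X=5) = (1-p)^4 * p = (9/10)^4 * 1/10
= 6561/10000 * 1/10 = 6561/100000

6561/100000


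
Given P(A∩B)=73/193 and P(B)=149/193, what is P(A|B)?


P(A|B) = P(A∩B)/P(B) = (73/193)/(149/193) = 73/149

73/149


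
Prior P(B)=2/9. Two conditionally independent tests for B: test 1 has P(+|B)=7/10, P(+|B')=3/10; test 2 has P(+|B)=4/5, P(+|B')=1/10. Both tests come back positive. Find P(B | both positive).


After test 1: P(+) = 7/10*2/9 + 3/10*7/9 = 7/18
P(B|+) = (7/45)/(7/18) = 2/5
After test 2 (use post1 as new prior): P(+) = 4/5*2/5 + 1/10*3/5 = 19/50
P(B|+,+) = (8/25)/(19/50) = 16/19

16/19


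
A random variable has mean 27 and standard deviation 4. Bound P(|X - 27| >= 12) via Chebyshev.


k = 12/4 = 3
Chebyshev: P(|X-mu| >= k*sigma) <= 1/k^2 = 1/3^2 = 1/9

1/9


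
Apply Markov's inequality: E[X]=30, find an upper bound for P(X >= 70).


Markov: P(X >= a) <= E[X]/a
P(X >= 70) <= 30/70 = 3/7

3/7


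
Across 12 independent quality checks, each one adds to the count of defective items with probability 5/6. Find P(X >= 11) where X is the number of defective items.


P(X>=11) = P(X=11) + P(X=12)
= 48828125/181398528 + 244140625/2176782336
= 830078125/2176782336

830078125/2176782336


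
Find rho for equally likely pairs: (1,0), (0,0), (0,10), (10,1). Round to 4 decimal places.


Cov(X,Y) = -5.0625, Var(X) = 17.6875, Var(Y) = 17.6875
rho = Cov/(sqrt(VarX)*sqrt(VarY)) = -0.2862

-0.2862


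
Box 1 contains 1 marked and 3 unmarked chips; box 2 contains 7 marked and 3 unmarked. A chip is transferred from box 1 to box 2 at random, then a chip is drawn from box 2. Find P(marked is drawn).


P(transfer marked) = 1/4; P(transfer unmarked) = 3/4
If marked transferred: Urn II has 8 marked of 11, so P(marked|marked moved) = 8/11
If unmarked transferred: Urn II has 7 marked of 11, so P(marked|unmarked moved) = 7/11
By total probability: P(marked) = 1/4*8/11 + 3/4*7/11 = 29/44

29/44


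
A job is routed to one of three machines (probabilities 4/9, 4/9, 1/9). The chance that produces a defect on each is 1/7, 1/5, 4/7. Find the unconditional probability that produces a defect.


P(A) = P(A|B1)P(B1) + P(A|B2)P(B2) + P(A|B3)P(B3)
= 1/7*4/9 + 1/5*4/9 + 4/7*1/9
= 4/63 + 4/45 + 4/63 = 68/315

68/315


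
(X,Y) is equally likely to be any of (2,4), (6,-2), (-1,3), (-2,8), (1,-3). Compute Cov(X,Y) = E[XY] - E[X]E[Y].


E[X]=6/5, E[Y]=2, E[XY]=-26/5
Cov(X,Y) = E[XY] - E[X]E[Y] = -26/5 - 6/5*2 = -38/5

-38/5


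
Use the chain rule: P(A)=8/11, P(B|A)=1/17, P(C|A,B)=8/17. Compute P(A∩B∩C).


P(A∩B∩C) = P(A) * P(B|A) * P(C|A∩B)
= 8/11 * 1/17 * 8/17
= 8/187 * 8/17 = 64/3179

64/3179


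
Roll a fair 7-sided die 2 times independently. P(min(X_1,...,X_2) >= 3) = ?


P(min >= 3) = P(all X_i >= 3) = (P(X_1 >= 3))^2
= (5/7)^2 = 25/49

25/49


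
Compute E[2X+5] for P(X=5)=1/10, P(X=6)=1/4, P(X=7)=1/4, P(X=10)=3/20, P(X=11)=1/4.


E[2X+5] = sum(g(x)*P(x))
= 15*1/10 + 17*1/4 + 19*1/4 + 25*3/20 + 27*1/4
= 21

21


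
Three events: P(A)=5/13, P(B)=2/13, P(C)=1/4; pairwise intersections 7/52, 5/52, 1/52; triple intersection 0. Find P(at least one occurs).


P(A∪B∪C) = P(A)+P(B)+P(C) - P(AB)-P(AC)-P(BC) + P(ABC)
= 5/13+2/13+1/4 - 7/52-5/52-1/52 + 0
= 7/13

7/13


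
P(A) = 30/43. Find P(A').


P(A') = 1 - P(A) = 1 - 30/43 = 13/43

13/43


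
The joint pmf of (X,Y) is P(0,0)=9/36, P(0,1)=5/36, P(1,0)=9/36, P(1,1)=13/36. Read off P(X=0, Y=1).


Read from table: P(X=0, Y=1) = 5/36

5/36


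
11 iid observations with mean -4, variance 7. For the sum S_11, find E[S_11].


E[S_n] = n*E[X_1] = 11*-4 = -44

-44


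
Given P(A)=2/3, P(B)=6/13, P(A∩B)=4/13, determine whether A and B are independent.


P(A)*P(B) = 2/3*6/13 = 4/13
P(A∩B) = 4/13, which equals P(A)P(B), so independent

Yes, A and B are independent


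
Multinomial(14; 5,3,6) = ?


14! = 87178291200
Denominator: 5!=120 * 3!=6 * 6!=720
Coefficient = 87178291200 / 518400 = 168168

168168


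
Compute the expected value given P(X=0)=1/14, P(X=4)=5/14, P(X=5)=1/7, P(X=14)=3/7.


E[X] = sum(x * P(x))
= 0*1/14 + 4*5/14 + 5*1/7 + 14*3/7
= 57/7

57/7


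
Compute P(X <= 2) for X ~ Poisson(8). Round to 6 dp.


P(X<=2) = e^(-8)*8^0/0! + e^(-8)*8^1/1! + e^(-8)*8^2/2!
≈ 0.0003354626 + 0.0026837010 + 0.0107348041
= 0.0137539677
≈ 0.013754

0.013754


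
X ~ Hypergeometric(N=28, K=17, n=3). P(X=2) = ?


P(X=2) = C(17,2)*C(11,1) / C(28,3)
= 136*11 / 3276
= 1496/3276 = 374/819

374/819


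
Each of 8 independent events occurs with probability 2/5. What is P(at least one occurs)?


P(at least one) = 1 - P(none)
P(none) = (1 - 2/5)^8 = (3/5)^8 = 6561/390625
P(at least one) = 1 - 6561/390625 = 384064/390625

384064/390625
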